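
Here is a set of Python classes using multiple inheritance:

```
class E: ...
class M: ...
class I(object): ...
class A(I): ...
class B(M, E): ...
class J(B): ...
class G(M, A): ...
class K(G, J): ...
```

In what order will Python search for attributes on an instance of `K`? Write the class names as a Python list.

[K, G, J, B, M, A, I, E, object]

L[K] = K + merge(L[G], L[J], [G J])
  take G:  [G M A I object] + [J B M E object] + [G J]
  take J:  [M A I object] + [J B M E object] + [J]
  take B:  [M A I object] + [B M E object]
  take M:  [M A I object] + [M E object]
  take A:  [A I object] + [E object]
  take I:  [I object] + [E object]
  take E:  [object] + [E object]
  take object:  [object] + [object]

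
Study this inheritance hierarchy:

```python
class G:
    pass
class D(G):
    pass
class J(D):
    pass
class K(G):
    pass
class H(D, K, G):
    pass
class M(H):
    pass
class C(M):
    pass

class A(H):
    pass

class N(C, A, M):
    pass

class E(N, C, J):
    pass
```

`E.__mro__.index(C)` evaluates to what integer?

2

L[E] = E + merge(L[N], L[C], L[J], [N C J])
  take N:  [N C A M H D K G object] + [C M H D K G object] + [J D G object] + [N C J]
  take C:  [C A M H D K G object] + [C M H D K G object] + [J D G object] + [C J]
  take A:  [A M H D K G object] + [M H D K G object] + [J D G object] + [J]
  take M:  [M H D K G object] + [M H D K G object] + [J D G object] + [J]
  take H:  [H D K G object] + [H D K G object] + [J D G object] + [J]
  take J:  [D K G object] + [D K G object] + [J D G object] + [J]
  take D:  [D K G object] + [D K G object] + [D G object]
  take K:  [K G object] + [K G object] + [G object]
  take G:  [G object] + [G object] + [G object]
  take object:  [object] + [object] + [object]
MRO: E N C A M H J D K G object
C sits at index 2.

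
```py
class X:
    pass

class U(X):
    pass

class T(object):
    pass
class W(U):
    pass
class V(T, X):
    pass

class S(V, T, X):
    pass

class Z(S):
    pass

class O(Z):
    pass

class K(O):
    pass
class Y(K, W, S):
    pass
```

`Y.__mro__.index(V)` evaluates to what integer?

6

L[Y] = Y + merge(L[K], L[W], L[S], [K W S])
  take K:  [K O Z S V T X object] + [W U X object] + [S V T X object] + [K W S]
  take O:  [O Z S V T X object] + [W U X object] + [S V T X object] + [W S]
  take Z:  [Z S V T X object] + [W U X object] + [S V T X object] + [W S]
  take W:  [S V T X object] + [W U X object] + [S V T X object] + [W S]
  take S:  [S V T X object] + [U X object] + [S V T X object] + [S]
  take V:  [V T X object] + [U X object] + [V T X object]
  take T:  [T X object] + [U X object] + [T X object]
  take U:  [X object] + [U X object] + [X object]
  take X:  [X object] + [X object] + [X object]
  take object:  [object] + [object] + [object]
MRO: Y K O Z W S V T U X object
V sits at index 6.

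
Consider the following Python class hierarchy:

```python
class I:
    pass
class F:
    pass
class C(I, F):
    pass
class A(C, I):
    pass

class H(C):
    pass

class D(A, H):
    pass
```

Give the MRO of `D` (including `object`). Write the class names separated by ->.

D -> A -> H -> C -> I -> F -> object

L[D] = D + merge(L[A], L[H], [A H])
  take A:  [A C I F object] + [H C I F object] + [A H]
  take H:  [C I F object] + [H C I F object] + [H]
  take C:  [C I F object] + [C I F object]
  take I:  [I F object] + [I F object]
  take F:  [F object] + [F object]
  take object:  [object] + [object]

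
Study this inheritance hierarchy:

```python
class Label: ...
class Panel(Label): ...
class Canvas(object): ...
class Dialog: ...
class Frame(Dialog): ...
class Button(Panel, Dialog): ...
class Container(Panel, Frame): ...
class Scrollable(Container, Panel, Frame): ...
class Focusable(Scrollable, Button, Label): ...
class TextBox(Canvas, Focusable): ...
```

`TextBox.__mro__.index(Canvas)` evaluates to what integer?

L[TextBox] = TextBox + merge(L[Canvas], L[Focusable], [Canvas Focusable])
  take Canvas:  [Canvas object] + [Focusable Scrollable Container Button Panel Label Frame Dialog object] + [Canvas Focusable]
  take Focusable:  [object] + [Focusable Scrollable Container Button Panel Label Frame Dialog object] + [Focusable]
  take Scrollable:  [object] + [Scrollable Container Button Panel Label Frame Dialog object]
  take Container:  [object] + [Container Button Panel Label Frame Dialog object]
  take Button:  [object] + [Button Panel Label Frame Dialog object]
  take Panel:  [object] + [Panel Label Frame Dialog object]
  take Label:  [object] + [Label Frame Dialog object]
  take Frame:  [object] + [Frame Dialog object]
  take Dialog:  [object] + [Dialog object]
  take object:  [object] + [object]
MRO: TextBox Canvas Focusable Scrollable Container Button Panel Label Frame Dialog object
Canvas sits at index 1.

1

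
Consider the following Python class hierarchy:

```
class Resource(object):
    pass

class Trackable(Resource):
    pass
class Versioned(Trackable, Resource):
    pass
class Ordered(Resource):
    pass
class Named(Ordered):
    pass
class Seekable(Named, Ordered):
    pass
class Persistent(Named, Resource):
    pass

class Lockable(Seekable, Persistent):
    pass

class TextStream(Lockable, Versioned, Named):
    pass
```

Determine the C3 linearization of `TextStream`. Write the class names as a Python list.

[TextStream, Lockable, Seekable, Persistent, Versioned, Named, Ordered, Trackable, Resource, object]

L[TextStream] = TextStream + merge(L[Lockable], L[Versioned], L[Named], [Lockable Versioned Named])
  take Lockable:  [Lockable Seekable Persistent Named Ordered Resource object] + [Versioned Trackable Resource object] + [Named Ordered Resource object] + [Lockable Versioned Named]
  take Seekable:  [Seekable Persistent Named Ordered Resource object] + [Versioned Trackable Resource object] + [Named Ordered Resource object] + [Versioned Named]
  take Persistent:  [Persistent Named Ordered Resource object] + [Versioned Trackable Resource object] + [Named Ordered Resource object] + [Versioned Named]
  take Versioned:  [Named Ordered Resource object] + [Versioned Trackable Resource object] + [Named Ordered Resource object] + [Versioned Named]
  take Named:  [Named Ordered Resource object] + [Trackable Resource object] + [Named Ordered Resource object] + [Named]
  take Ordered:  [Ordered Resource object] + [Trackable Resource object] + [Ordered Resource object]
  take Trackable:  [Resource object] + [Trackable Resource object] + [Resource object]
  take Resource:  [Resource object] + [Resource object] + [Resource object]
  take object:  [object] + [object] + [object]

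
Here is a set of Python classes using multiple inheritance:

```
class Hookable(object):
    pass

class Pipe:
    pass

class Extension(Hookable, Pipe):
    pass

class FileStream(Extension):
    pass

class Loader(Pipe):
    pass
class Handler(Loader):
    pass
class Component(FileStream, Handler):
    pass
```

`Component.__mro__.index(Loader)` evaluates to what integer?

5

L[Component] = Component + merge(L[FileStream], L[Handler], [FileStream Handler])
  take FileStream:  [FileStream Extension Hookable Pipe object] + [Handler Loader Pipe object] + [FileStream Handler]
  take Extension:  [Extension Hookable Pipe object] + [Handler Loader Pipe object] + [Handler]
  take Hookable:  [Hookable Pipe object] + [Handler Loader Pipe object] + [Handler]
  take Handler:  [Pipe object] + [Handler Loader Pipe object] + [Handler]
  take Loader:  [Pipe object] + [Loader Pipe object]
  take Pipe:  [Pipe object] + [Pipe object]
  take object:  [object] + [object]
MRO: Component FileStream Extension Hookable Handler Loader Pipe object
Loader sits at index 5.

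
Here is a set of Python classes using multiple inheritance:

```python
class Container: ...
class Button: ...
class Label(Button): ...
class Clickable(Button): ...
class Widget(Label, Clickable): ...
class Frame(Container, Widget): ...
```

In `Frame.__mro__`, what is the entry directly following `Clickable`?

L[Frame] = Frame + merge(L[Container], L[Widget], [Container Widget])
  take Container:  [Container object] + [Widget Label Clickable Button object] + [Container Widget]
  take Widget:  [object] + [Widget Label Clickable Button object] + [Widget]
  take Label:  [object] + [Label Clickable Button object]
  take Clickable:  [object] + [Clickable Button object]
  take Button:  [object] + [Button object]
  take object:  [object] + [object]
MRO: Frame Container Widget Label Clickable Button object
Clickable is at position 4; next is Button.

Button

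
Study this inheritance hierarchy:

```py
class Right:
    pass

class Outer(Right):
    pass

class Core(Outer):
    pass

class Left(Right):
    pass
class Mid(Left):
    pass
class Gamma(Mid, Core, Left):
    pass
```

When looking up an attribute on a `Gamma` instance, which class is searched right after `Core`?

Left

L[Gamma] = Gamma + merge(L[Mid], L[Core], L[Left], [Mid Core Left])
  take Mid:  [Mid Left Right object] + [Core Outer Right object] + [Left Right object] + [Mid Core Left]
  take Core:  [Left Right object] + [Core Outer Right object] + [Left Right object] + [Core Left]
  take Left:  [Left Right object] + [Outer Right object] + [Left Right object] + [Left]
  take Outer:  [Right object] + [Outer Right object] + [Right object]
  take Right:  [Right object] + [Right object] + [Right object]
  take object:  [object] + [object] + [object]
MRO: Gamma Mid Core Left Outer Right object
Core is at position 2; next is Left.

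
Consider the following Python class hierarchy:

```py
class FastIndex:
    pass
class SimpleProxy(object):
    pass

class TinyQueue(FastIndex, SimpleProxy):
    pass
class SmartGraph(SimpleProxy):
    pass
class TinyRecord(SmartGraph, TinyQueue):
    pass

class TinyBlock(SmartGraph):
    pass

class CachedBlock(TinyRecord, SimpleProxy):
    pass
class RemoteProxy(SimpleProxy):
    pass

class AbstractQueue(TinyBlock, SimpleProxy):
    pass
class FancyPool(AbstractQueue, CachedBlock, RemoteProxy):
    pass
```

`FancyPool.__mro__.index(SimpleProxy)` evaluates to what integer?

L[FancyPool] = FancyPool + merge(L[AbstractQueue], L[CachedBlock], L[RemoteProxy], [AbstractQueue CachedBlock RemoteProxy])
  take AbstractQueue:  [AbstractQueue TinyBlock SmartGraph SimpleProxy object] + [CachedBlock TinyRecord SmartGraph TinyQueue FastIndex SimpleProxy object] + [RemoteProxy SimpleProxy object] + [AbstractQueue CachedBlock RemoteProxy]
  take TinyBlock:  [TinyBlock SmartGraph SimpleProxy object] + [CachedBlock TinyRecord SmartGraph TinyQueue FastIndex SimpleProxy object] + [RemoteProxy SimpleProxy object] + [CachedBlock RemoteProxy]
  take CachedBlock:  [SmartGraph SimpleProxy object] + [CachedBlock TinyRecord SmartGraph TinyQueue FastIndex SimpleProxy object] + [RemoteProxy SimpleProxy object] + [CachedBlock RemoteProxy]
  take TinyRecord:  [SmartGraph SimpleProxy object] + [TinyRecord SmartGraph TinyQueue FastIndex SimpleProxy object] + [RemoteProxy SimpleProxy object] + [RemoteProxy]
  take SmartGraph:  [SmartGraph SimpleProxy object] + [SmartGraph TinyQueue FastIndex SimpleProxy object] + [RemoteProxy SimpleProxy object] + [RemoteProxy]
  take TinyQueue:  [SimpleProxy object] + [TinyQueue FastIndex SimpleProxy object] + [RemoteProxy SimpleProxy object] + [RemoteProxy]
  take FastIndex:  [SimpleProxy object] + [FastIndex SimpleProxy object] + [RemoteProxy SimpleProxy object] + [RemoteProxy]
  take RemoteProxy:  [SimpleProxy object] + [SimpleProxy object] + [RemoteProxy SimpleProxy object] + [RemoteProxy]
  take SimpleProxy:  [SimpleProxy object] + [SimpleProxy object] + [SimpleProxy object]
  take object:  [object] + [object] + [object]
MRO: FancyPool AbstractQueue TinyBlock CachedBlock TinyRecord SmartGraph TinyQueue FastIndex RemoteProxy SimpleProxy object
SimpleProxy sits at index 9.

9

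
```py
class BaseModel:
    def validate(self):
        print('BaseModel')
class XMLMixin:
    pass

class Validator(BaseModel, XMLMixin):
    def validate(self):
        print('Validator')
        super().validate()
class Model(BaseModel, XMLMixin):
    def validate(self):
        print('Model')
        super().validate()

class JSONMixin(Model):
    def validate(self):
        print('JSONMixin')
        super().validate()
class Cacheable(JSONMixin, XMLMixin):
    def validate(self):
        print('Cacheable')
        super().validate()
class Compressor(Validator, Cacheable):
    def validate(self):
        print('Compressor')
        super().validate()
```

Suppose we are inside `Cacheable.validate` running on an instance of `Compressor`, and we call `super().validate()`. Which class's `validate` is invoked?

JSONMixin

L[Compressor] = Compressor + merge(L[Validator], L[Cacheable], [Validator Cacheable])
  take Validator:  [Validator BaseModel XMLMixin object] + [Cacheable JSONMixin Model BaseModel XMLMixin object] + [Validator Cacheable]
  take Cacheable:  [BaseModel XMLMixin object] + [Cacheable JSONMixin Model BaseModel XMLMixin object] + [Cacheable]
  take JSONMixin:  [BaseModel XMLMixin object] + [JSONMixin Model BaseModel XMLMixin object]
  take Model:  [BaseModel XMLMixin object] + [Model BaseModel XMLMixin object]
  take BaseModel:  [BaseModel XMLMixin object] + [BaseModel XMLMixin object]
  take XMLMixin:  [XMLMixin object] + [XMLMixin object]
  take object:  [object] + [object]
MRO: Compressor Validator Cacheable JSONMixin Model BaseModel XMLMixin object
super() in Cacheable.validate on a Compressor instance goes to the class after Cacheable in Compressor's MRO: JSONMixin.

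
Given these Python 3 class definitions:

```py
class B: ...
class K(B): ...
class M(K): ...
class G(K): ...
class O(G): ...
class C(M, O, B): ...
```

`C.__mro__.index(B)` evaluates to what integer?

L[C] = C + merge(L[M], L[O], L[B], [M O B])
  take M:  [M K B object] + [O G K B object] + [B object] + [M O B]
  take O:  [K B object] + [O G K B object] + [B object] + [O B]
  take G:  [K B object] + [G K B object] + [B object] + [B]
  take K:  [K B object] + [K B object] + [B object] + [B]
  take B:  [B object] + [B object] + [B object] + [B]
  take object:  [object] + [object] + [object]
MRO: C M O G K B object
B sits at index 5.

5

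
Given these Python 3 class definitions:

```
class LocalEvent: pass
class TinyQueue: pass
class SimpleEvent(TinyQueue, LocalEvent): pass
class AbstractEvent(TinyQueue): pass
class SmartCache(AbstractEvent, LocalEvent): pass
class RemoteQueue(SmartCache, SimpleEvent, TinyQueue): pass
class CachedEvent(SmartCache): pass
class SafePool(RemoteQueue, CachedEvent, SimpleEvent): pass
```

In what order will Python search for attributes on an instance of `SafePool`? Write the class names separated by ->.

SafePool -> RemoteQueue -> CachedEvent -> SmartCache -> AbstractEvent -> SimpleEvent -> TinyQueue -> LocalEvent -> object

L[SafePool] = SafePool + merge(L[RemoteQueue], L[CachedEvent], L[SimpleEvent], [RemoteQueue CachedEvent SimpleEvent])
  take RemoteQueue:  [RemoteQueue SmartCache AbstractEvent SimpleEvent TinyQueue LocalEvent object] + [CachedEvent SmartCache AbstractEvent TinyQueue LocalEvent object] + [SimpleEvent TinyQueue LocalEvent object] + [RemoteQueue CachedEvent SimpleEvent]
  take CachedEvent:  [SmartCache AbstractEvent SimpleEvent TinyQueue LocalEvent object] + [CachedEvent SmartCache AbstractEvent TinyQueue LocalEvent object] + [SimpleEvent TinyQueue LocalEvent object] + [CachedEvent SimpleEvent]
  take SmartCache:  [SmartCache AbstractEvent SimpleEvent TinyQueue LocalEvent object] + [SmartCache AbstractEvent TinyQueue LocalEvent object] + [SimpleEvent TinyQueue LocalEvent object] + [SimpleEvent]
  take AbstractEvent:  [AbstractEvent SimpleEvent TinyQueue LocalEvent object] + [AbstractEvent TinyQueue LocalEvent object] + [SimpleEvent TinyQueue LocalEvent object] + [SimpleEvent]
  take SimpleEvent:  [SimpleEvent TinyQueue LocalEvent object] + [TinyQueue LocalEvent object] + [SimpleEvent TinyQueue LocalEvent object] + [SimpleEvent]
  take TinyQueue:  [TinyQueue LocalEvent object] + [TinyQueue LocalEvent object] + [TinyQueue LocalEvent object]
  take LocalEvent:  [LocalEvent object] + [LocalEvent object] + [LocalEvent object]
  take object:  [object] + [object] + [object]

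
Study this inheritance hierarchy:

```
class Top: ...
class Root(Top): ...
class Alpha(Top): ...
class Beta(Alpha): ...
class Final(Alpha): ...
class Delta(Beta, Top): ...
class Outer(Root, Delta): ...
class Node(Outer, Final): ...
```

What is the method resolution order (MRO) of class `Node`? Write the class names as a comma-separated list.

L[Node] = Node + merge(L[Outer], L[Final], [Outer Final])
  take Outer:  [Outer Root Delta Beta Alpha Top object] + [Final Alpha Top object] + [Outer Final]
  take Root:  [Root Delta Beta Alpha Top object] + [Final Alpha Top object] + [Final]
  take Delta:  [Delta Beta Alpha Top object] + [Final Alpha Top object] + [Final]
  take Beta:  [Beta Alpha Top object] + [Final Alpha Top object] + [Final]
  take Final:  [Alpha Top object] + [Final Alpha Top object] + [Final]
  take Alpha:  [Alpha Top object] + [Alpha Top object]
  take Top:  [Top object] + [Top object]
  take object:  [object] + [object]

Node, Outer, Root, Delta, Beta, Final, Alpha, Top, object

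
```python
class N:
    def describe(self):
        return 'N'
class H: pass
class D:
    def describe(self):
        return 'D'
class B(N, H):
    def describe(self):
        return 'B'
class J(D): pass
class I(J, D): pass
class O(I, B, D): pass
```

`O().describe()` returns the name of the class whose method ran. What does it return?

B

L[O] = O + merge(L[I], L[B], L[D], [I B D])
  take I:  [I J D object] + [B N H object] + [D object] + [I B D]
  take J:  [J D object] + [B N H object] + [D object] + [B D]
  take B:  [D object] + [B N H object] + [D object] + [B D]
  take D:  [D object] + [N H object] + [D object] + [D]
  take N:  [object] + [N H object] + [object]
  take H:  [object] + [H object] + [object]
  take object:  [object] + [object] + [object]
MRO: O I J B D N H object
describe is defined in: B, D, N. First along the MRO is B.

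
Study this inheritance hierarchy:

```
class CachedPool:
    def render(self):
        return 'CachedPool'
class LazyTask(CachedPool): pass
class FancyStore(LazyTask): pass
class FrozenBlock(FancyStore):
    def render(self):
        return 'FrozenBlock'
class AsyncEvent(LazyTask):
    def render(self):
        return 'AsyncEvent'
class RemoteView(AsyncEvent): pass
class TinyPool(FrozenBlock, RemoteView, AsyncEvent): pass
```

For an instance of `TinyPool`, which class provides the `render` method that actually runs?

L[TinyPool] = TinyPool + merge(L[FrozenBlock], L[RemoteView], L[AsyncEvent], [FrozenBlock RemoteView AsyncEvent])
  take FrozenBlock:  [FrozenBlock FancyStore LazyTask CachedPool object] + [RemoteView AsyncEvent LazyTask CachedPool object] + [AsyncEvent LazyTask CachedPool object] + [FrozenBlock RemoteView AsyncEvent]
  take FancyStore:  [FancyStore LazyTask CachedPool object] + [RemoteView AsyncEvent LazyTask CachedPool object] + [AsyncEvent LazyTask CachedPool object] + [RemoteView AsyncEvent]
  take RemoteView:  [LazyTask CachedPool object] + [RemoteView AsyncEvent LazyTask CachedPool object] + [AsyncEvent LazyTask CachedPool object] + [RemoteView AsyncEvent]
  take AsyncEvent:  [LazyTask CachedPool object] + [AsyncEvent LazyTask CachedPool object] + [AsyncEvent LazyTask CachedPool object] + [AsyncEvent]
  take LazyTask:  [LazyTask CachedPool object] + [LazyTask CachedPool object] + [LazyTask CachedPool object]
  take CachedPool:  [CachedPool object] + [CachedPool object] + [CachedPool object]
  take object:  [object] + [object] + [object]
MRO: TinyPool FrozenBlock FancyStore RemoteView AsyncEvent LazyTask CachedPool object
render is defined in: AsyncEvent, CachedPool, FrozenBlock. First along the MRO is FrozenBlock.

FrozenBlock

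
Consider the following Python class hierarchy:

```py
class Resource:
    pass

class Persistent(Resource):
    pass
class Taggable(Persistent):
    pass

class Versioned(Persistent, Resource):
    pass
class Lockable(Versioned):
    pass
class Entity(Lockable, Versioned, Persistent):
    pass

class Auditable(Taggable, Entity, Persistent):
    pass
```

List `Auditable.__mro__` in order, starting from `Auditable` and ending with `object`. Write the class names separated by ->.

Auditable -> Taggable -> Entity -> Lockable -> Versioned -> Persistent -> Resource -> object

L[Auditable] = Auditable + merge(L[Taggable], L[Entity], L[Persistent], [Taggable Entity Persistent])
  take Taggable:  [Taggable Persistent Resource object] + [Entity Lockable Versioned Persistent Resource object] + [Persistent Resource object] + [Taggable Entity Persistent]
  take Entity:  [Persistent Resource object] + [Entity Lockable Versioned Persistent Resource object] + [Persistent Resource object] + [Entity Persistent]
  take Lockable:  [Persistent Resource object] + [Lockable Versioned Persistent Resource object] + [Persistent Resource object] + [Persistent]
  take Versioned:  [Persistent Resource object] + [Versioned Persistent Resource object] + [Persistent Resource object] + [Persistent]
  take Persistent:  [Persistent Resource object] + [Persistent Resource object] + [Persistent Resource object] + [Persistent]
  take Resource:  [Resource object] + [Resource object] + [Resource object]
  take object:  [object] + [object] + [object]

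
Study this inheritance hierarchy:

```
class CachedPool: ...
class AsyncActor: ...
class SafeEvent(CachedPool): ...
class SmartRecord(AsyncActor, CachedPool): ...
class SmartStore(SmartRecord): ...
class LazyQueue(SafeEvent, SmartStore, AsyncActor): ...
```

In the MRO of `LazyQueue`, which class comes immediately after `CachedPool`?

L[LazyQueue] = LazyQueue + merge(L[SafeEvent], L[SmartStore], L[AsyncActor], [SafeEvent SmartStore AsyncActor])
  take SafeEvent:  [SafeEvent CachedPool object] + [SmartStore SmartRecord AsyncActor CachedPool object] + [AsyncActor object] + [SafeEvent SmartStore AsyncActor]
  take SmartStore:  [CachedPool object] + [SmartStore SmartRecord AsyncActor CachedPool object] + [AsyncActor object] + [SmartStore AsyncActor]
  take SmartRecord:  [CachedPool object] + [SmartRecord AsyncActor CachedPool object] + [AsyncActor object] + [AsyncActor]
  take AsyncActor:  [CachedPool object] + [AsyncActor CachedPool object] + [AsyncActor object] + [AsyncActor]
  take CachedPool:  [CachedPool object] + [CachedPool object] + [object]
  take object:  [object] + [object] + [object]
MRO: LazyQueue SafeEvent SmartStore SmartRecord AsyncActor CachedPool object
CachedPool is at position 5; next is object.

object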